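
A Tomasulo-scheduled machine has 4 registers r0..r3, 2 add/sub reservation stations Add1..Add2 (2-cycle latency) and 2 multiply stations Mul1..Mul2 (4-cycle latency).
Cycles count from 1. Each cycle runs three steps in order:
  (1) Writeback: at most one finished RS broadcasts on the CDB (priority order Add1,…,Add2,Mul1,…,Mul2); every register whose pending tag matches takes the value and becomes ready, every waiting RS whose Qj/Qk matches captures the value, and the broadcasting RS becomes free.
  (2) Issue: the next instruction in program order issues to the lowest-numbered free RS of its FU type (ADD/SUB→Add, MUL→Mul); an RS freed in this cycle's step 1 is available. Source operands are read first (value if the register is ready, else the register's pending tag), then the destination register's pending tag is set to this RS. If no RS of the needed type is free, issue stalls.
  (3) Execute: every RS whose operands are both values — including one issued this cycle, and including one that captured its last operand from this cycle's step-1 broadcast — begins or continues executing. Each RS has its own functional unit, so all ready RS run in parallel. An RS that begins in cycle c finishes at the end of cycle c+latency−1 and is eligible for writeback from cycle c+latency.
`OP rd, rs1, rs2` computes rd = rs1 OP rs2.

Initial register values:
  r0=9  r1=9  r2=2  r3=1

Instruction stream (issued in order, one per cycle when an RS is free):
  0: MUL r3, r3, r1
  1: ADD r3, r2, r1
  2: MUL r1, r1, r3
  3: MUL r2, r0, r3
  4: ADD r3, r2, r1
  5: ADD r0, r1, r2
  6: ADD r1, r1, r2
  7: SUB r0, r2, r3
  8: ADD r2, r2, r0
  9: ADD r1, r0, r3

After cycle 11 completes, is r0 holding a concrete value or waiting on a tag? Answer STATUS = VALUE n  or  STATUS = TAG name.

cycle 1: issue MUL r3<-Mul1 // r0:9,r1:9,r2:2,r3:Mul1
cycle 2: issue ADD r3<-Add1 // r0:9,r1:9,r2:2,r3:Add1
cycle 3: issue MUL r1<-Mul2 // r0:9,r1:Mul2,r2:2,r3:Add1
cycle 4: CDB Add1=11; stall // r0:9,r1:Mul2,r2:2,r3:11
cycle 5: CDB Mul1=9; issue MUL r2<-Mul1 // r0:9,r1:Mul2,r2:Mul1,r3:11
cycle 6: issue ADD r3<-Add1 // r0:9,r1:Mul2,r2:Mul1,r3:Add1
cycle 7: issue ADD r0<-Add2 // r0:Add2,r1:Mul2,r2:Mul1,r3:Add1
cycle 8: CDB Mul2=99; stall // r0:Add2,r1:99,r2:Mul1,r3:Add1
cycle 9: CDB Mul1=99; stall // r0:Add2,r1:99,r2:99,r3:Add1
cycle 10: stall // r0:Add2,r1:99,r2:99,r3:Add1
cycle 11: CDB Add1=198; issue ADD r1<-Add1 // r0:Add2,r1:Add1,r2:99,r3:198

STATUS = TAG Add2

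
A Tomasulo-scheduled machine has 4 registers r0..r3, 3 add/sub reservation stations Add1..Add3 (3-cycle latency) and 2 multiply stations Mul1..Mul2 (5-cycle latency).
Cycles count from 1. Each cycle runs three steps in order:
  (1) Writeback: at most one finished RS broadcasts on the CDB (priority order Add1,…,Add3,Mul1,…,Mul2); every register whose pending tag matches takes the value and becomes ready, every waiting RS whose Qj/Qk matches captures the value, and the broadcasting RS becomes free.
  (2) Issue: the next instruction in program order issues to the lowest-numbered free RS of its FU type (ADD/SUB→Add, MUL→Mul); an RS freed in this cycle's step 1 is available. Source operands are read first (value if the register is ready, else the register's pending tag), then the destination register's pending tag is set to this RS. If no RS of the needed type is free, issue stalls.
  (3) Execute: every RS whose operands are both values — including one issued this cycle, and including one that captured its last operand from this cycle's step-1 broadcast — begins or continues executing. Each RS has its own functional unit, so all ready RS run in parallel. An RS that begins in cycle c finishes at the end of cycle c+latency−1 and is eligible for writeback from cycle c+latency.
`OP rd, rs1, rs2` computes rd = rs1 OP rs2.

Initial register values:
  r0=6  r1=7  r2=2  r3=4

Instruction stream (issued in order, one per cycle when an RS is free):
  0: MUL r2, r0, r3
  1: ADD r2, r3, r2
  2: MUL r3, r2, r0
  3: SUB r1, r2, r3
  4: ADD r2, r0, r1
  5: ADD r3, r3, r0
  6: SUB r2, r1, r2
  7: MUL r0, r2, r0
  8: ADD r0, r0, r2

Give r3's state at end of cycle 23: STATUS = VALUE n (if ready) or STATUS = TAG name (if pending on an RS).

c1: issue MUL r2<-Mul1 | r0:6,r1:7,r2:Mul1,r3:4
c2: issue ADD r2<-Add1 | r0:6,r1:7,r2:Add1,r3:4
c3: issue MUL r3<-Mul2 | r0:6,r1:7,r2:Add1,r3:Mul2
c4: issue SUB r1<-Add2 | r0:6,r1:Add2,r2:Add1,r3:Mul2
c5: issue ADD r2<-Add3 | r0:6,r1:Add2,r2:Add3,r3:Mul2
c6: CDB Mul1=24; stall | r0:6,r1:Add2,r2:Add3,r3:Mul2
c7: stall | r0:6,r1:Add2,r2:Add3,r3:Mul2
c8: stall | r0:6,r1:Add2,r2:Add3,r3:Mul2
c9: CDB Add1=28; issue ADD r3<-Add1 | r0:6,r1:Add2,r2:Add3,r3:Add1
c10: stall | r0:6,r1:Add2,r2:Add3,r3:Add1
c11: stall | r0:6,r1:Add2,r2:Add3,r3:Add1
c12: stall | r0:6,r1:Add2,r2:Add3,r3:Add1
c13: stall | r0:6,r1:Add2,r2:Add3,r3:Add1
c14: CDB Mul2=168; stall | r0:6,r1:Add2,r2:Add3,r3:Add1
c15: stall | r0:6,r1:Add2,r2:Add3,r3:Add1
c16: stall | r0:6,r1:Add2,r2:Add3,r3:Add1
c17: CDB Add1=174; issue SUB r2<-Add1 | r0:6,r1:Add2,r2:Add1,r3:174
c18: CDB Add2=-140; issue MUL r0<-Mul1 | r0:Mul1,r1:-140,r2:Add1,r3:174
c19: issue ADD r0<-Add2 | r0:Add2,r1:-140,r2:Add1,r3:174
c20: - | r0:Add2,r1:-140,r2:Add1,r3:174
c21: CDB Add3=-134 | r0:Add2,r1:-140,r2:Add1,r3:174
c22: - | r0:Add2,r1:-140,r2:Add1,r3:174
c23: - | r0:Add2,r1:-140,r2:Add1,r3:174

STATUS = VALUE 174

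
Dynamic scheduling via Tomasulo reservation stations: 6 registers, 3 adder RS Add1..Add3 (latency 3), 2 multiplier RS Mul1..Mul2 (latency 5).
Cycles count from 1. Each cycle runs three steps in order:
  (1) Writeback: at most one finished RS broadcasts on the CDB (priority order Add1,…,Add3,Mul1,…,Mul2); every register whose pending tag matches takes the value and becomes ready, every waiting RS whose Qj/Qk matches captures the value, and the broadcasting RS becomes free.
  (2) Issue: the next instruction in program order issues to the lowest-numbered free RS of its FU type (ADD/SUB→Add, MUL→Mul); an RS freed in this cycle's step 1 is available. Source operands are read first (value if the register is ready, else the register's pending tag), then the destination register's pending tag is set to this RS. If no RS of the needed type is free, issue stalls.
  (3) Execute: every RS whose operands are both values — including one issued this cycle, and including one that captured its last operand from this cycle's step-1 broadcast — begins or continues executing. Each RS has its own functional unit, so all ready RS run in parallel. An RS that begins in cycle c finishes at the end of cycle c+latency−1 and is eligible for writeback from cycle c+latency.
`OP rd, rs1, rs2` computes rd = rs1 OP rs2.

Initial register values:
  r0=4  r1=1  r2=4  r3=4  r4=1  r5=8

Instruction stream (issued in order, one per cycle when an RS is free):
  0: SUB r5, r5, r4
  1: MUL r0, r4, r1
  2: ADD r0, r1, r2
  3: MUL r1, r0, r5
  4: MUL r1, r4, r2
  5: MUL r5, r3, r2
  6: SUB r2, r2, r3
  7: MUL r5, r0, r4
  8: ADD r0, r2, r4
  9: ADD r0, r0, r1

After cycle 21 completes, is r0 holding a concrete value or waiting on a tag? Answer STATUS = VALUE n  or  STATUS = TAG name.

  c1: issue SUB r5<-Add1  regs: r0:4,r1:1,r2:4,r3:4,r4:1,r5:Add1
  c2: issue MUL r0<-Mul1  regs: r0:Mul1,r1:1,r2:4,r3:4,r4:1,r5:Add1
  c3: issue ADD r0<-Add2  regs: r0:Add2,r1:1,r2:4,r3:4,r4:1,r5:Add1
  c4: CDB Add1=7; issue MUL r1<-Mul2  regs: r0:Add2,r1:Mul2,r2:4,r3:4,r4:1,r5:7
  c5: stall  regs: r0:Add2,r1:Mul2,r2:4,r3:4,r4:1,r5:7
  c6: CDB Add2=5; stall  regs: r0:5,r1:Mul2,r2:4,r3:4,r4:1,r5:7
  c7: CDB Mul1=1; issue MUL r1<-Mul1  regs: r0:5,r1:Mul1,r2:4,r3:4,r4:1,r5:7
  c8: stall  regs: r0:5,r1:Mul1,r2:4,r3:4,r4:1,r5:7
  c9: stall  regs: r0:5,r1:Mul1,r2:4,r3:4,r4:1,r5:7
  c10: stall  regs: r0:5,r1:Mul1,r2:4,r3:4,r4:1,r5:7
  c11: CDB Mul2=35; issue MUL r5<-Mul2  regs: r0:5,r1:Mul1,r2:4,r3:4,r4:1,r5:Mul2
  c12: CDB Mul1=4; issue SUB r2<-Add1  regs: r0:5,r1:4,r2:Add1,r3:4,r4:1,r5:Mul2
  c13: issue MUL r5<-Mul1  regs: r0:5,r1:4,r2:Add1,r3:4,r4:1,r5:Mul1
  c14: issue ADD r0<-Add2  regs: r0:Add2,r1:4,r2:Add1,r3:4,r4:1,r5:Mul1
  c15: CDB Add1=0; issue ADD r0<-Add1  regs: r0:Add1,r1:4,r2:0,r3:4,r4:1,r5:Mul1
  c16: CDB Mul2=16  regs: r0:Add1,r1:4,r2:0,r3:4,r4:1,r5:Mul1
  c17: -  regs: r0:Add1,r1:4,r2:0,r3:4,r4:1,r5:Mul1
  c18: CDB Add2=1  regs: r0:Add1,r1:4,r2:0,r3:4,r4:1,r5:Mul1
  c19: CDB Mul1=5  regs: r0:Add1,r1:4,r2:0,r3:4,r4:1,r5:5
  c20: -  regs: r0:Add1,r1:4,r2:0,r3:4,r4:1,r5:5
  c21: CDB Add1=5  regs: r0:5,r1:4,r2:0,r3:4,r4:1,r5:5

STATUS = VALUE 5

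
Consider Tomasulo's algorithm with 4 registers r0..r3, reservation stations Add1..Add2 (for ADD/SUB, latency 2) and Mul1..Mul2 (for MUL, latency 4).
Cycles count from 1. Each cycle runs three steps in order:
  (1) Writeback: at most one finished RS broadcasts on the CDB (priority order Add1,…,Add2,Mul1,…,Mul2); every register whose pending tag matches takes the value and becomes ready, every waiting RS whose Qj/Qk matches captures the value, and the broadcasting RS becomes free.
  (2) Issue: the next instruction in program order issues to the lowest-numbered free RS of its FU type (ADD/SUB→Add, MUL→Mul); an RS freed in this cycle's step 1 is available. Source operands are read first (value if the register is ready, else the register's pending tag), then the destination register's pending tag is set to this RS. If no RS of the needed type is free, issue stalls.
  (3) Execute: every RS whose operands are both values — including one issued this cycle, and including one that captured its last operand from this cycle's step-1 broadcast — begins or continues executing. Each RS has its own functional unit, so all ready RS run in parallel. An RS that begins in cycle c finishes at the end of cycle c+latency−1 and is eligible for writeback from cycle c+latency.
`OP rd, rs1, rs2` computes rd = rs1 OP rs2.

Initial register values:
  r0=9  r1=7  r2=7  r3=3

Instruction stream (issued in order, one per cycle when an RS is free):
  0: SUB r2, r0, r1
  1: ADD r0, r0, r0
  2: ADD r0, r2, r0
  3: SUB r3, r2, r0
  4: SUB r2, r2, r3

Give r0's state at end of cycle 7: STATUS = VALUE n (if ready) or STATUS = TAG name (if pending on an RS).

c1: issue SUB r2<-Add1 | r0:9,r1:7,r2:Add1,r3:3
c2: issue ADD r0<-Add2 | r0:Add2,r1:7,r2:Add1,r3:3
c3: CDB Add1=2; issue ADD r0<-Add1 | r0:Add1,r1:7,r2:2,r3:3
c4: CDB Add2=18; issue SUB r3<-Add2 | r0:Add1,r1:7,r2:2,r3:Add2
c5: stall | r0:Add1,r1:7,r2:2,r3:Add2
c6: CDB Add1=20; issue SUB r2<-Add1 | r0:20,r1:7,r2:Add1,r3:Add2
c7: - | r0:20,r1:7,r2:Add1,r3:Add2

STATUS = VALUE 20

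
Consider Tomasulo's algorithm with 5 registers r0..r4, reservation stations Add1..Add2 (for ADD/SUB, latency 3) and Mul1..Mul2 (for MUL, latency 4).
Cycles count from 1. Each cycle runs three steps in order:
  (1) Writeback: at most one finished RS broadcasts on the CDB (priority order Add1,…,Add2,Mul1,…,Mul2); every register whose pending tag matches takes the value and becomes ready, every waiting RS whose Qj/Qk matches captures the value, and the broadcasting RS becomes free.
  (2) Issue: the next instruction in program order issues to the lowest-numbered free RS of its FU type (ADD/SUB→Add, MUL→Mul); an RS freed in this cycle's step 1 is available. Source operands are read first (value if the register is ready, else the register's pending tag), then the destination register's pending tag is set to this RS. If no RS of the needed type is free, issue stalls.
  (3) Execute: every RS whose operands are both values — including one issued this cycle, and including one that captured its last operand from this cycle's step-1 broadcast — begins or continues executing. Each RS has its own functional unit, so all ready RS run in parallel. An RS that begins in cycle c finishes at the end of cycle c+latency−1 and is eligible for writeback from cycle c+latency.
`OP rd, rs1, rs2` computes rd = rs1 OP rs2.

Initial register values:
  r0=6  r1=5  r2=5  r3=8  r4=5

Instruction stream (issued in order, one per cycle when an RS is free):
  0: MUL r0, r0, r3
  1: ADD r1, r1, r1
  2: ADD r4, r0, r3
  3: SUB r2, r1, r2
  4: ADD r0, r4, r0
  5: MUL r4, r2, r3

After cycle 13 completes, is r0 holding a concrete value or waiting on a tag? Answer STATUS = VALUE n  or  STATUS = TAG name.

cycle 1: issue MUL r0<-Mul1 // r0:Mul1,r1:5,r2:5,r3:8,r4:5
cycle 2: issue ADD r1<-Add1 // r0:Mul1,r1:Add1,r2:5,r3:8,r4:5
cycle 3: issue ADD r4<-Add2 // r0:Mul1,r1:Add1,r2:5,r3:8,r4:Add2
cycle 4: stall // r0:Mul1,r1:Add1,r2:5,r3:8,r4:Add2
cycle 5: CDB Add1=10; issue SUB r2<-Add1 // r0:Mul1,r1:10,r2:Add1,r3:8,r4:Add2
cycle 6: CDB Mul1=48; stall // r0:48,r1:10,r2:Add1,r3:8,r4:Add2
cycle 7: stall // r0:48,r1:10,r2:Add1,r3:8,r4:Add2
cycle 8: CDB Add1=5; issue ADD r0<-Add1 // r0:Add1,r1:10,r2:5,r3:8,r4:Add2
cycle 9: CDB Add2=56; issue MUL r4<-Mul1 // r0:Add1,r1:10,r2:5,r3:8,r4:Mul1
cycle 10: - // r0:Add1,r1:10,r2:5,r3:8,r4:Mul1
cycle 11: - // r0:Add1,r1:10,r2:5,r3:8,r4:Mul1
cycle 12: CDB Add1=104 // r0:104,r1:10,r2:5,r3:8,r4:Mul1
cycle 13: CDB Mul1=40 // r0:104,r1:10,r2:5,r3:8,r4:40

STATUS = VALUE 104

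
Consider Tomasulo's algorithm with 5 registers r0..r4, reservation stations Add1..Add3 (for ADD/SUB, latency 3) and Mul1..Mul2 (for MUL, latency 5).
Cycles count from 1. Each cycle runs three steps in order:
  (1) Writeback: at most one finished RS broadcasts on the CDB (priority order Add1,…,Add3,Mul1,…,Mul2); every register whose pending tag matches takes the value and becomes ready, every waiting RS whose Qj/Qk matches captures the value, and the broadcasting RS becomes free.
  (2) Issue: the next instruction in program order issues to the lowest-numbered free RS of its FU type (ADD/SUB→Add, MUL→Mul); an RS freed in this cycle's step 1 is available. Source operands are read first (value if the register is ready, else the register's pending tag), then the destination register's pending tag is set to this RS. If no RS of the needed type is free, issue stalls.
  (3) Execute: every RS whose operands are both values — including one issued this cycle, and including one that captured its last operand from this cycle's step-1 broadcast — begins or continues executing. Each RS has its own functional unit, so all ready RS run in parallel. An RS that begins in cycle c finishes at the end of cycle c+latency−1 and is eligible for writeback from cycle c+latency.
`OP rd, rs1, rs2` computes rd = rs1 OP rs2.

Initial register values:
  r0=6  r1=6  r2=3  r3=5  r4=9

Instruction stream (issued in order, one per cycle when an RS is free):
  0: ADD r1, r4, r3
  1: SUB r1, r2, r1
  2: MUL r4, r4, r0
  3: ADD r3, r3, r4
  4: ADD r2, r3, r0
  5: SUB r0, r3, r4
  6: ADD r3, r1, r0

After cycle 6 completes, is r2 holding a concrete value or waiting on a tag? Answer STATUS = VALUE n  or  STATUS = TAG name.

  c1: issue ADD r1<-Add1  regs: r0:6,r1:Add1,r2:3,r3:5,r4:9
  c2: issue SUB r1<-Add2  regs: r0:6,r1:Add2,r2:3,r3:5,r4:9
  c3: issue MUL r4<-Mul1  regs: r0:6,r1:Add2,r2:3,r3:5,r4:Mul1
  c4: CDB Add1=14; issue ADD r3<-Add1  regs: r0:6,r1:Add2,r2:3,r3:Add1,r4:Mul1
  c5: issue ADD r2<-Add3  regs: r0:6,r1:Add2,r2:Add3,r3:Add1,r4:Mul1
  c6: stall  regs: r0:6,r1:Add2,r2:Add3,r3:Add1,r4:Mul1

STATUS = TAG Add3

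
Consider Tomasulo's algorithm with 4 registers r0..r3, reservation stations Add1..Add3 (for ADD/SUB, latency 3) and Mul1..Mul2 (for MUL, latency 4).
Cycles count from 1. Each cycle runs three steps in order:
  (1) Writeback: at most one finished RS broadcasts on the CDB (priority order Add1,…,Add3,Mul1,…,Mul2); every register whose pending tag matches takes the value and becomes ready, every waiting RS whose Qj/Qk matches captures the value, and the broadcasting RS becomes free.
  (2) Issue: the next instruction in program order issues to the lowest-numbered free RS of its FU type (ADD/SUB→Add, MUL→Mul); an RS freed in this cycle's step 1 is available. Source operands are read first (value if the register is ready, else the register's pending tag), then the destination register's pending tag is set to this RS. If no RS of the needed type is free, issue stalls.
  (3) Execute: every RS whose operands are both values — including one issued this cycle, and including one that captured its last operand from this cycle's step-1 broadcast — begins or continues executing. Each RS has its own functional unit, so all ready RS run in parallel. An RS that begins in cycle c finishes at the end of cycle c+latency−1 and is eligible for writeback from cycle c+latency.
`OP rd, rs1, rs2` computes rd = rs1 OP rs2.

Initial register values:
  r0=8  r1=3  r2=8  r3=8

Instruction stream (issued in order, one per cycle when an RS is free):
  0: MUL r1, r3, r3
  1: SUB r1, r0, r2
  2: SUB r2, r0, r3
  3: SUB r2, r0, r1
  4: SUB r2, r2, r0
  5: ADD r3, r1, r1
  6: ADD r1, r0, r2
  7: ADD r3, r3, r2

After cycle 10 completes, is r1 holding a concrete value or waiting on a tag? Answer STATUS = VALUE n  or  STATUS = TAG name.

  c1: issue MUL r1<-Mul1  regs: r0:8,r1:Mul1,r2:8,r3:8
  c2: issue SUB r1<-Add1  regs: r0:8,r1:Add1,r2:8,r3:8
  c3: issue SUB r2<-Add2  regs: r0:8,r1:Add1,r2:Add2,r3:8
  c4: issue SUB r2<-Add3  regs: r0:8,r1:Add1,r2:Add3,r3:8
  c5: CDB Add1=0; issue SUB r2<-Add1  regs: r0:8,r1:0,r2:Add1,r3:8
  c6: CDB Add2=0; issue ADD r3<-Add2  regs: r0:8,r1:0,r2:Add1,r3:Add2
  c7: CDB Mul1=64; stall  regs: r0:8,r1:0,r2:Add1,r3:Add2
  c8: CDB Add3=8; issue ADD r1<-Add3  regs: r0:8,r1:Add3,r2:Add1,r3:Add2
  c9: CDB Add2=0; issue ADD r3<-Add2  regs: r0:8,r1:Add3,r2:Add1,r3:Add2
  c10: -  regs: r0:8,r1:Add3,r2:Add1,r3:Add2

STATUS = TAG Add3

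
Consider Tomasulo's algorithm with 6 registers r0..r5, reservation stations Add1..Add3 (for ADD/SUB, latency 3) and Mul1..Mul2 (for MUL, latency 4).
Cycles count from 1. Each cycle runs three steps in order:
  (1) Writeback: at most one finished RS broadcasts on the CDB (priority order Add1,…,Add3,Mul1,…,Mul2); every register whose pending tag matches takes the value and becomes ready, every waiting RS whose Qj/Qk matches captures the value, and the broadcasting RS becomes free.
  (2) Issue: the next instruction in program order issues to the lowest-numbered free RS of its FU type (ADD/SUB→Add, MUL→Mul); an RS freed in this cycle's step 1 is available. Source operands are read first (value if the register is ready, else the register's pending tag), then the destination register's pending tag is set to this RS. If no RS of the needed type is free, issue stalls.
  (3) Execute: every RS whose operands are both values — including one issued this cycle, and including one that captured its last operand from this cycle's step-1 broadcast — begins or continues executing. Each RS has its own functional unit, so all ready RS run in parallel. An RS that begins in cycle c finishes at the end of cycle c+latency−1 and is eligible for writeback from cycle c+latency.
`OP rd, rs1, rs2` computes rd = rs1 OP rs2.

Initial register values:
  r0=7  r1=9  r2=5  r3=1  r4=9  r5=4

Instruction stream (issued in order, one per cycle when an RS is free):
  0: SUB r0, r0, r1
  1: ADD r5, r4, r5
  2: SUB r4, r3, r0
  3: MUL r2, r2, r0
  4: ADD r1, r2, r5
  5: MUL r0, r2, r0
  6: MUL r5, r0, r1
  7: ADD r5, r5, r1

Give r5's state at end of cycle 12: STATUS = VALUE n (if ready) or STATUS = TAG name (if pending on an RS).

c1: issue SUB r0<-Add1 | r0:Add1,r1:9,r2:5,r3:1,r4:9,r5:4
c2: issue ADD r5<-Add2 | r0:Add1,r1:9,r2:5,r3:1,r4:9,r5:Add2
c3: issue SUB r4<-Add3 | r0:Add1,r1:9,r2:5,r3:1,r4:Add3,r5:Add2
c4: CDB Add1=-2; issue MUL r2<-Mul1 | r0:-2,r1:9,r2:Mul1,r3:1,r4:Add3,r5:Add2
c5: CDB Add2=13; issue ADD r1<-Add1 | r0:-2,r1:Add1,r2:Mul1,r3:1,r4:Add3,r5:13
c6: issue MUL r0<-Mul2 | r0:Mul2,r1:Add1,r2:Mul1,r3:1,r4:Add3,r5:13
c7: CDB Add3=3; stall | r0:Mul2,r1:Add1,r2:Mul1,r3:1,r4:3,r5:13
c8: CDB Mul1=-10; issue MUL r5<-Mul1 | r0:Mul2,r1:Add1,r2:-10,r3:1,r4:3,r5:Mul1
c9: issue ADD r5<-Add2 | r0:Mul2,r1:Add1,r2:-10,r3:1,r4:3,r5:Add2
c10: - | r0:Mul2,r1:Add1,r2:-10,r3:1,r4:3,r5:Add2
c11: CDB Add1=3 | r0:Mul2,r1:3,r2:-10,r3:1,r4:3,r5:Add2
c12: CDB Mul2=20 | r0:20,r1:3,r2:-10,r3:1,r4:3,r5:Add2

STATUS = TAG Add2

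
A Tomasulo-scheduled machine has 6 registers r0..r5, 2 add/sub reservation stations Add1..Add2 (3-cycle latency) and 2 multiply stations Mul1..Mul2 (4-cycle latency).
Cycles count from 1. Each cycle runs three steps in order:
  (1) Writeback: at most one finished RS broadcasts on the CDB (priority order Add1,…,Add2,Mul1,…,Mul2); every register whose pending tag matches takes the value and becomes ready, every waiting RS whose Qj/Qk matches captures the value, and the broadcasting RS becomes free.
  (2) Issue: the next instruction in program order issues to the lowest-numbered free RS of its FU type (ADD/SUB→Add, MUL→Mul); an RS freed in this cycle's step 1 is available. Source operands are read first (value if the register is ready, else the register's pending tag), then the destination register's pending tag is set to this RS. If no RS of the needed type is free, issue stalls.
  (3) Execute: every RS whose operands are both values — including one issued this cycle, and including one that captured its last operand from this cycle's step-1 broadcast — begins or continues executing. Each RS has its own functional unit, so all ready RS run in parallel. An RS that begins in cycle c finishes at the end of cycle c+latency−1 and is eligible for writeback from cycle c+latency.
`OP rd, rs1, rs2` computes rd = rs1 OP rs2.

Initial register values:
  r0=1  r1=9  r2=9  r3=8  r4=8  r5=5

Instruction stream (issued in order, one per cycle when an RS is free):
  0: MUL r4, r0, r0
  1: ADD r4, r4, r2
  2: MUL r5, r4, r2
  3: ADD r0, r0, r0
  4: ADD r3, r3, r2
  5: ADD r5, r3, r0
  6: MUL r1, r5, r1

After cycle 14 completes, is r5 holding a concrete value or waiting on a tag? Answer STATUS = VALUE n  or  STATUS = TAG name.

c1: issue MUL r4<-Mul1 | r0:1,r1:9,r2:9,r3:8,r4:Mul1,r5:5
c2: issue ADD r4<-Add1 | r0:1,r1:9,r2:9,r3:8,r4:Add1,r5:5
c3: issue MUL r5<-Mul2 | r0:1,r1:9,r2:9,r3:8,r4:Add1,r5:Mul2
c4: issue ADD r0<-Add2 | r0:Add2,r1:9,r2:9,r3:8,r4:Add1,r5:Mul2
c5: CDB Mul1=1; stall | r0:Add2,r1:9,r2:9,r3:8,r4:Add1,r5:Mul2
c6: stall | r0:Add2,r1:9,r2:9,r3:8,r4:Add1,r5:Mul2
c7: CDB Add2=2; issue ADD r3<-Add2 | r0:2,r1:9,r2:9,r3:Add2,r4:Add1,r5:Mul2
c8: CDB Add1=10; issue ADD r5<-Add1 | r0:2,r1:9,r2:9,r3:Add2,r4:10,r5:Add1
c9: issue MUL r1<-Mul1 | r0:2,r1:Mul1,r2:9,r3:Add2,r4:10,r5:Add1
c10: CDB Add2=17 | r0:2,r1:Mul1,r2:9,r3:17,r4:10,r5:Add1
c11: - | r0:2,r1:Mul1,r2:9,r3:17,r4:10,r5:Add1
c12: CDB Mul2=90 | r0:2,r1:Mul1,r2:9,r3:17,r4:10,r5:Add1
c13: CDB Add1=19 | r0:2,r1:Mul1,r2:9,r3:17,r4:10,r5:19
c14: - | r0:2,r1:Mul1,r2:9,r3:17,r4:10,r5:19

STATUS = VALUE 19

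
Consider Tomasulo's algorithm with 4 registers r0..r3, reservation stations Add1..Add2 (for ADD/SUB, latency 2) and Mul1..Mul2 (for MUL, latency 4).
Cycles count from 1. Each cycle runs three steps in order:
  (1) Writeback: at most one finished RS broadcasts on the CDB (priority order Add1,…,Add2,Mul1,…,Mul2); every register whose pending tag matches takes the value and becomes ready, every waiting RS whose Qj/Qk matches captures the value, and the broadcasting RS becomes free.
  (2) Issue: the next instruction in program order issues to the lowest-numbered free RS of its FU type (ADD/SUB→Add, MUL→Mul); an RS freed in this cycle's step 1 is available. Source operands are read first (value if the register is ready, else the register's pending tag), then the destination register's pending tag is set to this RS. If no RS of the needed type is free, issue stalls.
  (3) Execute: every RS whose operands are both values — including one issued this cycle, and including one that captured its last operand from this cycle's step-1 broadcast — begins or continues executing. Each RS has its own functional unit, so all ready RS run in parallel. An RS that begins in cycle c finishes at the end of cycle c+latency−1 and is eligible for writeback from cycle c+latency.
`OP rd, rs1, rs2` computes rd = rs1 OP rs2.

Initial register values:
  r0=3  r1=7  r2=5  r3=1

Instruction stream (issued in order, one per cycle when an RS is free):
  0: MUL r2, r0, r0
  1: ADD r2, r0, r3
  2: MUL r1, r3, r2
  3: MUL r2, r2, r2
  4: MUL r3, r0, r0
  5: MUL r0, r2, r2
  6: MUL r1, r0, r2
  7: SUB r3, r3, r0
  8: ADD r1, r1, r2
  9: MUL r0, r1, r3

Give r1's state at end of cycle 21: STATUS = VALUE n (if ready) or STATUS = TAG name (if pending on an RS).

cycle 1: issue MUL r2<-Mul1 // r0:3,r1:7,r2:Mul1,r3:1
cycle 2: issue ADD r2<-Add1 // r0:3,r1:7,r2:Add1,r3:1
cycle 3: issue MUL r1<-Mul2 // r0:3,r1:Mul2,r2:Add1,r3:1
cycle 4: CDB Add1=4; stall // r0:3,r1:Mul2,r2:4,r3:1
cycle 5: CDB Mul1=9; issue MUL r2<-Mul1 // r0:3,r1:Mul2,r2:Mul1,r3:1
cycle 6: stall // r0:3,r1:Mul2,r2:Mul1,r3:1
cycle 7: stall // r0:3,r1:Mul2,r2:Mul1,r3:1
cycle 8: CDB Mul2=4; issue MUL r3<-Mul2 // r0:3,r1:4,r2:Mul1,r3:Mul2
cycle 9: CDB Mul1=16; issue MUL r0<-Mul1 // r0:Mul1,r1:4,r2:16,r3:Mul2
cycle 10: stall // r0:Mul1,r1:4,r2:16,r3:Mul2
cycle 11: stall // r0:Mul1,r1:4,r2:16,r3:Mul2
cycle 12: CDB Mul2=9; issue MUL r1<-Mul2 // r0:Mul1,r1:Mul2,r2:16,r3:9
cycle 13: CDB Mul1=256; issue SUB r3<-Add1 // r0:256,r1:Mul2,r2:16,r3:Add1
cycle 14: issue ADD r1<-Add2 // r0:256,r1:Add2,r2:16,r3:Add1
cycle 15: CDB Add1=-247; issue MUL r0<-Mul1 // r0:Mul1,r1:Add2,r2:16,r3:-247
cycle 16: - // r0:Mul1,r1:Add2,r2:16,r3:-247
cycle 17: CDB Mul2=4096 // r0:Mul1,r1:Add2,r2:16,r3:-247
cycle 18: - // r0:Mul1,r1:Add2,r2:16,r3:-247
cycle 19: CDB Add2=4112 // r0:Mul1,r1:4112,r2:16,r3:-247
cycle 20: - // r0:Mul1,r1:4112,r2:16,r3:-247
cycle 21: - // r0:Mul1,r1:4112,r2:16,r3:-247

STATUS = VALUE 4112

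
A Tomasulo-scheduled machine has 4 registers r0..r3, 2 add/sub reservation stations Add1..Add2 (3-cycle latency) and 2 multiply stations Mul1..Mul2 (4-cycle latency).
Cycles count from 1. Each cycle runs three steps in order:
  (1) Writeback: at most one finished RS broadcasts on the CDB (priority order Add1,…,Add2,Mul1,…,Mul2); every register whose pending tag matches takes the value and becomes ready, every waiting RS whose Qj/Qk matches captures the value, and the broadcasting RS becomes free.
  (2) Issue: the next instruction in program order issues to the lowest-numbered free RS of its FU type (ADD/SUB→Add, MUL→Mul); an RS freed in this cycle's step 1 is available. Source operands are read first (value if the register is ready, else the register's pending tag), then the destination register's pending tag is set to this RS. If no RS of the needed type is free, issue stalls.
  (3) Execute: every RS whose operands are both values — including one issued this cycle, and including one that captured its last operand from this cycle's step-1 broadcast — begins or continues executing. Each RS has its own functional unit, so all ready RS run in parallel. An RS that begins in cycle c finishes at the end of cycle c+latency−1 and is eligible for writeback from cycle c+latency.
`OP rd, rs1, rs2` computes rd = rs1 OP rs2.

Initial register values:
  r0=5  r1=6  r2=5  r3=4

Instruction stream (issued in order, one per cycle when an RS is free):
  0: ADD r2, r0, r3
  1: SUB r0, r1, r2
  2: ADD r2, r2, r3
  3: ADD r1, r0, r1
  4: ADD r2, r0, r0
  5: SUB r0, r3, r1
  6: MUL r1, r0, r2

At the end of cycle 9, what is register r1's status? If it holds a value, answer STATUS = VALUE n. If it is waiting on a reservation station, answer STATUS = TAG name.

c1: issue ADD r2<-Add1 | r0:5,r1:6,r2:Add1,r3:4
c2: issue SUB r0<-Add2 | r0:Add2,r1:6,r2:Add1,r3:4
c3: stall | r0:Add2,r1:6,r2:Add1,r3:4
c4: CDB Add1=9; issue ADD r2<-Add1 | r0:Add2,r1:6,r2:Add1,r3:4
c5: stall | r0:Add2,r1:6,r2:Add1,r3:4
c6: stall | r0:Add2,r1:6,r2:Add1,r3:4
c7: CDB Add1=13; issue ADD r1<-Add1 | r0:Add2,r1:Add1,r2:13,r3:4
c8: CDB Add2=-3; issue ADD r2<-Add2 | r0:-3,r1:Add1,r2:Add2,r3:4
c9: stall | r0:-3,r1:Add1,r2:Add2,r3:4

STATUS = TAG Add1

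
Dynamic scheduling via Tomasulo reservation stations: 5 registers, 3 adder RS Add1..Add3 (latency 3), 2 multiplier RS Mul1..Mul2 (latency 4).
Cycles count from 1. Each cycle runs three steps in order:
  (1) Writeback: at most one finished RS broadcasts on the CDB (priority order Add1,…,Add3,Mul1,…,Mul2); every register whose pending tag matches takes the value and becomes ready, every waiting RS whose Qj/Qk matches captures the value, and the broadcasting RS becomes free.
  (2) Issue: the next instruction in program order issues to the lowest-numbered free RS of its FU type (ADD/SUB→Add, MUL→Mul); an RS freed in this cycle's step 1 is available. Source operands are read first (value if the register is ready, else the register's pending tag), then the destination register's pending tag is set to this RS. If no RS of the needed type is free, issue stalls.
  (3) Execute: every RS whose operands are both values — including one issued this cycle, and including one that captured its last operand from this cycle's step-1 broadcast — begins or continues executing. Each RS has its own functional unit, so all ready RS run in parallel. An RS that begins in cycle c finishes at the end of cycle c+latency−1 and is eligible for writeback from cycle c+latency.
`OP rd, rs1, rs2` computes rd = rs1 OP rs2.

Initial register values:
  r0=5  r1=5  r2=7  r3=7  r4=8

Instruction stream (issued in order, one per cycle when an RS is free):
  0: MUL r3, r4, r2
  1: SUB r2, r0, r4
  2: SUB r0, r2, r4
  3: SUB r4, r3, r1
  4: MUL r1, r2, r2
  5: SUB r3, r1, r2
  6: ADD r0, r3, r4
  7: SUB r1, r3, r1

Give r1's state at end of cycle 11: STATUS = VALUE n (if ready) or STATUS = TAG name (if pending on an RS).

cycle 1: issue MUL r3<-Mul1 // r0:5,r1:5,r2:7,r3:Mul1,r4:8
cycle 2: issue SUB r2<-Add1 // r0:5,r1:5,r2:Add1,r3:Mul1,r4:8
cycle 3: issue SUB r0<-Add2 // r0:Add2,r1:5,r2:Add1,r3:Mul1,r4:8
cycle 4: issue SUB r4<-Add3 // r0:Add2,r1:5,r2:Add1,r3:Mul1,r4:Add3
cycle 5: CDB Add1=-3; issue MUL r1<-Mul2 // r0:Add2,r1:Mul2,r2:-3,r3:Mul1,r4:Add3
cycle 6: CDB Mul1=56; issue SUB r3<-Add1 // r0:Add2,r1:Mul2,r2:-3,r3:Add1,r4:Add3
cycle 7: stall // r0:Add2,r1:Mul2,r2:-3,r3:Add1,r4:Add3
cycle 8: CDB Add2=-11; issue ADD r0<-Add2 // r0:Add2,r1:Mul2,r2:-3,r3:Add1,r4:Add3
cycle 9: CDB Add3=51; issue SUB r1<-Add3 // r0:Add2,r1:Add3,r2:-3,r3:Add1,r4:51
cycle 10: CDB Mul2=9 // r0:Add2,r1:Add3,r2:-3,r3:Add1,r4:51
cycle 11: - // r0:Add2,r1:Add3,r2:-3,r3:Add1,r4:51

STATUS = TAG Add3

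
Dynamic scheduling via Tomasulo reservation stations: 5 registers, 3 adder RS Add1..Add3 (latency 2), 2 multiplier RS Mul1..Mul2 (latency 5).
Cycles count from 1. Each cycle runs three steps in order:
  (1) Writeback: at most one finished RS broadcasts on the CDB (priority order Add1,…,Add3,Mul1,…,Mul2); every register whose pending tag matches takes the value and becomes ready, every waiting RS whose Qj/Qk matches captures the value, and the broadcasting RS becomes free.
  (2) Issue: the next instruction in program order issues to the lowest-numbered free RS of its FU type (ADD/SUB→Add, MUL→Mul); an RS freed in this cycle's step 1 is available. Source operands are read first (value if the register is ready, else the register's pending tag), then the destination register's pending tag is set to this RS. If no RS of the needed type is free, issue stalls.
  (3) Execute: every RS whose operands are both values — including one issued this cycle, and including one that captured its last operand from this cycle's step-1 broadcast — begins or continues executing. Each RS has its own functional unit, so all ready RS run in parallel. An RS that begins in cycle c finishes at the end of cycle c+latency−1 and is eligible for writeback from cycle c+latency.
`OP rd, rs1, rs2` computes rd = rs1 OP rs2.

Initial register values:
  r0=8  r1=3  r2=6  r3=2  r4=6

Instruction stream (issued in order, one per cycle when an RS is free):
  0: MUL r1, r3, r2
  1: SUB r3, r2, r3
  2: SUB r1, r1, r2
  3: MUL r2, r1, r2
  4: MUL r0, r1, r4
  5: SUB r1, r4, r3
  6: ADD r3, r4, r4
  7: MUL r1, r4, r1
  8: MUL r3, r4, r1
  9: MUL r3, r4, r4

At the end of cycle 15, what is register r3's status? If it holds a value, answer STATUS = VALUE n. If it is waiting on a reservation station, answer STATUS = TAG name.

cycle 1: issue MUL r1<-Mul1 // r0:8,r1:Mul1,r2:6,r3:2,r4:6
cycle 2: issue SUB r3<-Add1 // r0:8,r1:Mul1,r2:6,r3:Add1,r4:6
cycle 3: issue SUB r1<-Add2 // r0:8,r1:Add2,r2:6,r3:Add1,r4:6
cycle 4: CDB Add1=4; issue MUL r2<-Mul2 // r0:8,r1:Add2,r2:Mul2,r3:4,r4:6
cycle 5: stall // r0:8,r1:Add2,r2:Mul2,r3:4,r4:6
cycle 6: CDB Mul1=12; issue MUL r0<-Mul1 // r0:Mul1,r1:Add2,r2:Mul2,r3:4,r4:6
cycle 7: issue SUB r1<-Add1 // r0:Mul1,r1:Add1,r2:Mul2,r3:4,r4:6
cycle 8: CDB Add2=6; issue ADD r3<-Add2 // r0:Mul1,r1:Add1,r2:Mul2,r3:Add2,r4:6
cycle 9: CDB Add1=2; stall // r0:Mul1,r1:2,r2:Mul2,r3:Add2,r4:6
cycle 10: CDB Add2=12; stall // r0:Mul1,r1:2,r2:Mul2,r3:12,r4:6
cycle 11: stall // r0:Mul1,r1:2,r2:Mul2,r3:12,r4:6
cycle 12: stall // r0:Mul1,r1:2,r2:Mul2,r3:12,r4:6
cycle 13: CDB Mul1=36; issue MUL r1<-Mul1 // r0:36,r1:Mul1,r2:Mul2,r3:12,r4:6
cycle 14: CDB Mul2=36; issue MUL r3<-Mul2 // r0:36,r1:Mul1,r2:36,r3:Mul2,r4:6
cycle 15: stall // r0:36,r1:Mul1,r2:36,r3:Mul2,r4:6

STATUS = TAG Mul2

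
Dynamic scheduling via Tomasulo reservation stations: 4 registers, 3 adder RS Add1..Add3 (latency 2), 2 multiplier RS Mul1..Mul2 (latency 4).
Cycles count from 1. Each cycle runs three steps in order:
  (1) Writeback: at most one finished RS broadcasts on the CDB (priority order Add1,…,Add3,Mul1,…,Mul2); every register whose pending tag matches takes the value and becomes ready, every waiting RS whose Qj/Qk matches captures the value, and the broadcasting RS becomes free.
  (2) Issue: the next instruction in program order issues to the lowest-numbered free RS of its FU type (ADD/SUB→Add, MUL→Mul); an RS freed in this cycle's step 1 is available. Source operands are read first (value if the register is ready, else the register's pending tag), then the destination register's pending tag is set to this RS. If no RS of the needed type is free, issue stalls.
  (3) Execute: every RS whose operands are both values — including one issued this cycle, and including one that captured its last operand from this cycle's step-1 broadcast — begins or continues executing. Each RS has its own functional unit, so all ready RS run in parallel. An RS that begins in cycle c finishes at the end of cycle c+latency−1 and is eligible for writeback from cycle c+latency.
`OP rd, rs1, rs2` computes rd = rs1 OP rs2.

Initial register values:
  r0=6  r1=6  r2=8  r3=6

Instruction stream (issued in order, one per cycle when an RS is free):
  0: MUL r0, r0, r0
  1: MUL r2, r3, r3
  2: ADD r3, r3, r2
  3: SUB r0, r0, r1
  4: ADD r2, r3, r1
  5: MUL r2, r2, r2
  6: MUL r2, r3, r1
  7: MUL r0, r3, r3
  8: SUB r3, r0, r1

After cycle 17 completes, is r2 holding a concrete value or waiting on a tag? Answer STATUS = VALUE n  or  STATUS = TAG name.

STATUS = VALUE 252

  c1: issue MUL r0<-Mul1  regs: r0:Mul1,r1:6,r2:8,r3:6
  c2: issue MUL r2<-Mul2  regs: r0:Mul1,r1:6,r2:Mul2,r3:6
  c3: issue ADD r3<-Add1  regs: r0:Mul1,r1:6,r2:Mul2,r3:Add1
  c4: issue SUB r0<-Add2  regs: r0:Add2,r1:6,r2:Mul2,r3:Add1
  c5: CDB Mul1=36; issue ADD r2<-Add3  regs: r0:Add2,r1:6,r2:Add3,r3:Add1
  c6: CDB Mul2=36; issue MUL r2<-Mul1  regs: r0:Add2,r1:6,r2:Mul1,r3:Add1
  c7: CDB Add2=30; issue MUL r2<-Mul2  regs: r0:30,r1:6,r2:Mul2,r3:Add1
  c8: CDB Add1=42; stall  regs: r0:30,r1:6,r2:Mul2,r3:42
  c9: stall  regs: r0:30,r1:6,r2:Mul2,r3:42
  c10: CDB Add3=48; stall  regs: r0:30,r1:6,r2:Mul2,r3:42
  c11: stall  regs: r0:30,r1:6,r2:Mul2,r3:42
  c12: CDB Mul2=252; issue MUL r0<-Mul2  regs: r0:Mul2,r1:6,r2:252,r3:42
  c13: issue SUB r3<-Add1  regs: r0:Mul2,r1:6,r2:252,r3:Add1
  c14: CDB Mul1=2304  regs: r0:Mul2,r1:6,r2:252,r3:Add1
  c15: -  regs: r0:Mul2,r1:6,r2:252,r3:Add1
  c16: CDB Mul2=1764  regs: r0:1764,r1:6,r2:252,r3:Add1
  c17: -  regs: r0:1764,r1:6,r2:252,r3:Add1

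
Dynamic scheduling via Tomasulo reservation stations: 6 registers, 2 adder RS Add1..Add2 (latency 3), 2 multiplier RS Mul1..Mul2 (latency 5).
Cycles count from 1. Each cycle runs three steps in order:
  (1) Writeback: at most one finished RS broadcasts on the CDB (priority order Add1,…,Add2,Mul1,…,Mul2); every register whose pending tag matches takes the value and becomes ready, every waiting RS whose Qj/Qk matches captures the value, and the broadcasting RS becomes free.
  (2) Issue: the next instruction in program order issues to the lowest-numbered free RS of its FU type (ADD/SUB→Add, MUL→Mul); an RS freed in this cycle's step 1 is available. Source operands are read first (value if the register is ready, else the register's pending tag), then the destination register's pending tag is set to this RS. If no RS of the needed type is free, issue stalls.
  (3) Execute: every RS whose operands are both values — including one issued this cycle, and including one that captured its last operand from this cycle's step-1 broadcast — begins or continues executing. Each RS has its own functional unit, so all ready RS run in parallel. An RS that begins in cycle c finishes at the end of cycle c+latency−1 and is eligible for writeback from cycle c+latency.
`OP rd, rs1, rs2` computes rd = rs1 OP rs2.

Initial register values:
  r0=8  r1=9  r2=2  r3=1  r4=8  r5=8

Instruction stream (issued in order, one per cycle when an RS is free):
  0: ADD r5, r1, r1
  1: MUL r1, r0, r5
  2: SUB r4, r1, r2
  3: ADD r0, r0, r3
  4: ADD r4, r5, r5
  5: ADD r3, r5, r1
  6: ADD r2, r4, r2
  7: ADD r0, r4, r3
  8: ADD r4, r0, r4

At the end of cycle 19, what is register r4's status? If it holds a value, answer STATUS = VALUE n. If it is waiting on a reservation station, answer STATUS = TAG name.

STATUS = VALUE 234

  c1: issue ADD r5<-Add1  regs: r0:8,r1:9,r2:2,r3:1,r4:8,r5:Add1
  c2: issue MUL r1<-Mul1  regs: r0:8,r1:Mul1,r2:2,r3:1,r4:8,r5:Add1
  c3: issue SUB r4<-Add2  regs: r0:8,r1:Mul1,r2:2,r3:1,r4:Add2,r5:Add1
  c4: CDB Add1=18; issue ADD r0<-Add1  regs: r0:Add1,r1:Mul1,r2:2,r3:1,r4:Add2,r5:18
  c5: stall  regs: r0:Add1,r1:Mul1,r2:2,r3:1,r4:Add2,r5:18
  c6: stall  regs: r0:Add1,r1:Mul1,r2:2,r3:1,r4:Add2,r5:18
  c7: CDB Add1=9; issue ADD r4<-Add1  regs: r0:9,r1:Mul1,r2:2,r3:1,r4:Add1,r5:18
  c8: stall  regs: r0:9,r1:Mul1,r2:2,r3:1,r4:Add1,r5:18
  c9: CDB Mul1=144; stall  regs: r0:9,r1:144,r2:2,r3:1,r4:Add1,r5:18
  c10: CDB Add1=36; issue ADD r3<-Add1  regs: r0:9,r1:144,r2:2,r3:Add1,r4:36,r5:18
  c11: stall  regs: r0:9,r1:144,r2:2,r3:Add1,r4:36,r5:18
  c12: CDB Add2=142; issue ADD r2<-Add2  regs: r0:9,r1:144,r2:Add2,r3:Add1,r4:36,r5:18
  c13: CDB Add1=162; issue ADD r0<-Add1  regs: r0:Add1,r1:144,r2:Add2,r3:162,r4:36,r5:18
  c14: stall  regs: r0:Add1,r1:144,r2:Add2,r3:162,r4:36,r5:18
  c15: CDB Add2=38; issue ADD r4<-Add2  regs: r0:Add1,r1:144,r2:38,r3:162,r4:Add2,r5:18
  c16: CDB Add1=198  regs: r0:198,r1:144,r2:38,r3:162,r4:Add2,r5:18
  c17: -  regs: r0:198,r1:144,r2:38,r3:162,r4:Add2,r5:18
  c18: -  regs: r0:198,r1:144,r2:38,r3:162,r4:Add2,r5:18
  c19: CDB Add2=234  regs: r0:198,r1:144,r2:38,r3:162,r4:234,r5:18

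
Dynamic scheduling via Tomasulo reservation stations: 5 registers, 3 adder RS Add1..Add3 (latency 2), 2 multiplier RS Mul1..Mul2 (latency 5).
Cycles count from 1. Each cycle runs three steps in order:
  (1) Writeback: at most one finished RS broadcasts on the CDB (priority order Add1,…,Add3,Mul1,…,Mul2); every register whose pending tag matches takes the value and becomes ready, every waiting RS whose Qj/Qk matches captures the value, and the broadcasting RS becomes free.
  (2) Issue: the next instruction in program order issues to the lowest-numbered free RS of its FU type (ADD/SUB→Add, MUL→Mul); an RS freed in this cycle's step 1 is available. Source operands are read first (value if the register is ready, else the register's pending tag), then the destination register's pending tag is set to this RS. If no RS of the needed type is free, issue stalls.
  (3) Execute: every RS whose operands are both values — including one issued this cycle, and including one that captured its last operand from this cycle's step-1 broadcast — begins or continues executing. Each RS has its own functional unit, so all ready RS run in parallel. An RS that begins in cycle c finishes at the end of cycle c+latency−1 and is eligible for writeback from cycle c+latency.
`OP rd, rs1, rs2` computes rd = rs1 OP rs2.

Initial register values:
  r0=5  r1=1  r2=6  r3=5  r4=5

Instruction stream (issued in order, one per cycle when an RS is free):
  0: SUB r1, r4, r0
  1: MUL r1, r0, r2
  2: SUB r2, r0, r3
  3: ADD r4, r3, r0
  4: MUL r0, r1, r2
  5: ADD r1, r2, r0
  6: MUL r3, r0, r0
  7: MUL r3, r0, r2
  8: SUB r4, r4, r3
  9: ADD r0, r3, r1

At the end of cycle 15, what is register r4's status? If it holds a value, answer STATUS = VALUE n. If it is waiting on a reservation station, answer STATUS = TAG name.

STATUS = TAG Add2

c1: issue SUB r1<-Add1 | r0:5,r1:Add1,r2:6,r3:5,r4:5
c2: issue MUL r1<-Mul1 | r0:5,r1:Mul1,r2:6,r3:5,r4:5
c3: CDB Add1=0; issue SUB r2<-Add1 | r0:5,r1:Mul1,r2:Add1,r3:5,r4:5
c4: issue ADD r4<-Add2 | r0:5,r1:Mul1,r2:Add1,r3:5,r4:Add2
c5: CDB Add1=0; issue MUL r0<-Mul2 | r0:Mul2,r1:Mul1,r2:0,r3:5,r4:Add2
c6: CDB Add2=10; issue ADD r1<-Add1 | r0:Mul2,r1:Add1,r2:0,r3:5,r4:10
c7: CDB Mul1=30; issue MUL r3<-Mul1 | r0:Mul2,r1:Add1,r2:0,r3:Mul1,r4:10
c8: stall | r0:Mul2,r1:Add1,r2:0,r3:Mul1,r4:10
c9: stall | r0:Mul2,r1:Add1,r2:0,r3:Mul1,r4:10
c10: stall | r0:Mul2,r1:Add1,r2:0,r3:Mul1,r4:10
c11: stall | r0:Mul2,r1:Add1,r2:0,r3:Mul1,r4:10
c12: CDB Mul2=0; issue MUL r3<-Mul2 | r0:0,r1:Add1,r2:0,r3:Mul2,r4:10
c13: issue SUB r4<-Add2 | r0:0,r1:Add1,r2:0,r3:Mul2,r4:Add2
c14: CDB Add1=0; issue ADD r0<-Add1 | r0:Add1,r1:0,r2:0,r3:Mul2,r4:Add2
c15: - | r0:Add1,r1:0,r2:0,r3:Mul2,r4:Add2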